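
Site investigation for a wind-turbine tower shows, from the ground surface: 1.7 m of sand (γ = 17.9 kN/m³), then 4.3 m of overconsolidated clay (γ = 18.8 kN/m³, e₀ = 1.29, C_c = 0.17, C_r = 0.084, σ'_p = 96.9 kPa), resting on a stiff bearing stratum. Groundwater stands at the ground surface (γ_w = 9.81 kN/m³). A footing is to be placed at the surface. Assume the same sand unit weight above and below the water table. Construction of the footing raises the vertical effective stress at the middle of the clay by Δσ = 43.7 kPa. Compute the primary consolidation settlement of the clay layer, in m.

S_c ≈ 0.0577 m

Mid-depth of clay below the ground surface: z = 1.7 + 4.3/2 = 3.85 m.
Total vertical stress at mid-clay: σ_v = 17.9×1.7 + 18.8×2.15 = 70.85 kPa.
Pore pressure: u = 9.81×(3.85 − 0) = 37.769 kPa.
Initial effective stress: σ'_0 = σ_v − u = 70.85 − 37.769 = 33.081 kPa.
Final effective stress: σ'_f = 33.081 + 43.7 = 76.781 kPa.
σ'_f = 76.781 ≤ σ'_p = 96.9 kPa, so the clay remains overconsolidated and only the recompression index applies:
S_c = C_r·H/(1+e₀)·log₁₀(σ'_f/σ'_0) = 0.084×4.3/2.29×log₁₀(76.781/33.081)
    = 0.15773 × 0.36568 = 0.05768 m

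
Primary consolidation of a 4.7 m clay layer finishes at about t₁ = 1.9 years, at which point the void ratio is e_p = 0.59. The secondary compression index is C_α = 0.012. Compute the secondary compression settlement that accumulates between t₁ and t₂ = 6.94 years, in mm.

Secondary compression: S_s = C_α·H/(1+e_p)·log₁₀(t₂/t₁)
S_s = 0.012×4.7/(1+0.59)×log₁₀(6.94/1.9)
    = 0.03547 × 0.5626 = 0.01996 m

S_s ≈ 20 mm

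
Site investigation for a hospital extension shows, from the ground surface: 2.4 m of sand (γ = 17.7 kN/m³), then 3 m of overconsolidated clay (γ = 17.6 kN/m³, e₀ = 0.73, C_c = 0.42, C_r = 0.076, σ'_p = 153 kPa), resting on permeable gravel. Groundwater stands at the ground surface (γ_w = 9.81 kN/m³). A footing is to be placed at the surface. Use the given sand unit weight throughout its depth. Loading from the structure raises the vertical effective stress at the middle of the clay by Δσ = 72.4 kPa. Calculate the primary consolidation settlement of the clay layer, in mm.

Mid-depth of clay below the ground surface: z = 2.4 + 3/2 = 3.9 m.
Total vertical stress at mid-clay: σ_v = 17.7×2.4 + 17.6×1.5 = 68.88 kPa.
Pore pressure: u = 9.81×(3.9 − 0) = 38.259 kPa.
Initial effective stress: σ'_0 = σ_v − u = 68.88 − 38.259 = 30.621 kPa.
Final effective stress: σ'_f = 30.621 + 72.4 = 103.02 kPa.
σ'_f = 103.02 ≤ σ'_p = 153 kPa, so the clay remains overconsolidated and only the recompression index applies:
S_c = C_r·H/(1+e₀)·log₁₀(σ'_f/σ'_0) = 0.076×3/1.73×log₁₀(103.02/30.621)
    = 0.13179 × 0.5269 = 0.06944 m

S_c ≈ 69.4 mm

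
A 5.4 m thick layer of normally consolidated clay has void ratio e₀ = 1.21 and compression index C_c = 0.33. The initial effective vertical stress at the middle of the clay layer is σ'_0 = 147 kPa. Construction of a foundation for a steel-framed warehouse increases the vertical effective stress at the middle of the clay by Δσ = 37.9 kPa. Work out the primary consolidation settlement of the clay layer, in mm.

S_c ≈ 80.3 mm

Final effective stress: σ'_f = σ'_0 + Δσ = 147 + 37.9 = 184.9 kPa.
Normally consolidated clay, so the full stress increment lies on the virgin compression line:
S_c = C_c·H/(1+e₀)·log₁₀(σ'_f/σ'_0) = 0.33×5.4/(1+1.21)×log₁₀(184.9/147)
    = 0.80633 × 0.09962 = 0.08033 m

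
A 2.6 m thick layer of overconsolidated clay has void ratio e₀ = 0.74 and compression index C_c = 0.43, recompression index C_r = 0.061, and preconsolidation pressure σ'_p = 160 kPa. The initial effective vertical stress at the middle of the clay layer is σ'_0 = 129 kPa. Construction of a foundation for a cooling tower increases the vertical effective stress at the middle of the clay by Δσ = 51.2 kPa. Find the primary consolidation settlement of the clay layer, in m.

Final effective stress: σ'_f = 129 + 51.2 = 180.2 kPa.
σ'_f = 180.2 > σ'_p = 160 kPa, so the stress path crosses the preconsolidation pressure — recompression up to σ'_p, then virgin compression beyond:
S_c = H/(1+e₀)·[C_r·log₁₀(σ'_p/σ'_0) + C_c·log₁₀(σ'_f/σ'_p)]
    = 2.6/1.74 × [0.061×log₁₀(160/129) + 0.43×log₁₀(180.2/160)]
    = 1.4943 × [0.0057053 + 0.022203] = 0.0417 m

S_c ≈ 0.0417 m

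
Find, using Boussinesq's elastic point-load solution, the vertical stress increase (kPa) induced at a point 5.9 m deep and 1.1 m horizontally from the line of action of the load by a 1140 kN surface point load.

Δσ_z ≈ 14.4 kPa

Boussinesq vertical stress below a point load on an elastic half-space:
Δσ_z = 3P/(2πz²) · [1 + (r/z)²]^(−5/2)
r/z = 1.1/5.9 = 0.18644; [1+(r/z)²]^(−5/2) = 0.91812.
Δσ_z = 3×1140/(2π×5.9²) × 0.91812 = 15.637 × 0.91812 = 14.36 kPa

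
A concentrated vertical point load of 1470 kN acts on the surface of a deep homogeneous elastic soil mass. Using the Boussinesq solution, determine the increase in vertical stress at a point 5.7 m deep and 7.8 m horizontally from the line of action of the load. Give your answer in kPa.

Boussinesq vertical stress below a point load on an elastic half-space:
Δσ_z = 3P/(2πz²) · [1 + (r/z)²]^(−5/2)
r/z = 7.8/5.7 = 1.3684; [1+(r/z)²]^(−5/2) = 0.071502.
Δσ_z = 3×1470/(2π×5.7²) × 0.071502 = 21.603 × 0.071502 = 1.545 kPa

Δσ_z ≈ 1.54 kPa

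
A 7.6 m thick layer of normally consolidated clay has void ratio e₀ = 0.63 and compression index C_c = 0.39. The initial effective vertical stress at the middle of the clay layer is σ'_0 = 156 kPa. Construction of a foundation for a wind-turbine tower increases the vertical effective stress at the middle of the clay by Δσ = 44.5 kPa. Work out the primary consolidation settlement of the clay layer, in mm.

Final effective stress: σ'_f = σ'_0 + Δσ = 156 + 44.5 = 200.5 kPa.
Normally consolidated clay, so the full stress increment lies on the virgin compression line:
S_c = C_c·H/(1+e₀)·log₁₀(σ'_f/σ'_0) = 0.39×7.6/(1+0.63)×log₁₀(200.5/156)
    = 1.8184 × 0.10899 = 0.1982 m

S_c ≈ 198 mm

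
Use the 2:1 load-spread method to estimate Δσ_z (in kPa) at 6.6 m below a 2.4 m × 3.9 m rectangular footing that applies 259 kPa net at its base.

Δσ_z ≈ 25.7 kPa

By the 2:1 method the load spreads at 1 horizontal : 2 vertical, so at depth z the loaded area has grown by z in each plan dimension:
Δσ = qBL/((B+z)(L+z)) = 259×2.4×3.9/((2.4+6.6)(3.9+6.6)) = 25.653 kPa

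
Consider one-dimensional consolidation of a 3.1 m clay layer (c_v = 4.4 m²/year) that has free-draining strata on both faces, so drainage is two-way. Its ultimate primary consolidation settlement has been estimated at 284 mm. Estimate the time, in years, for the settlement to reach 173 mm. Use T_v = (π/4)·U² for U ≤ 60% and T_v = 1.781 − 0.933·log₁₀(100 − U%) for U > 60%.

Drainage path length: H_d = H/2 = 1.55 m (double drainage).
U = S(t)/S_ult = 173/284 = 0.6092.
U > 60%: T_v = 1.781 − 0.933·log₁₀(100 − 60.915) = 0.29566.
t = T_v·H_d²/c_v = 0.29566×1.55²/4.4 = 0.1614 years.

t ≈ 0.161 years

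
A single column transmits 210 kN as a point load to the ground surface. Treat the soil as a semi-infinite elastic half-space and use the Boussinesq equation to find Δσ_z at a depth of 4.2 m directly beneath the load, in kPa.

Boussinesq vertical stress below a point load on an elastic half-space:
Δσ_z = 3P/(2πz²) · [1 + (r/z)²]^(−5/2)
r/z = 0/4.2 = 0; [1+(r/z)²]^(−5/2) = 1.
Δσ_z = 3×210/(2π×4.2²) × 1 = 5.6841 × 1 = 5.684 kPa

Δσ_z ≈ 5.68 kPa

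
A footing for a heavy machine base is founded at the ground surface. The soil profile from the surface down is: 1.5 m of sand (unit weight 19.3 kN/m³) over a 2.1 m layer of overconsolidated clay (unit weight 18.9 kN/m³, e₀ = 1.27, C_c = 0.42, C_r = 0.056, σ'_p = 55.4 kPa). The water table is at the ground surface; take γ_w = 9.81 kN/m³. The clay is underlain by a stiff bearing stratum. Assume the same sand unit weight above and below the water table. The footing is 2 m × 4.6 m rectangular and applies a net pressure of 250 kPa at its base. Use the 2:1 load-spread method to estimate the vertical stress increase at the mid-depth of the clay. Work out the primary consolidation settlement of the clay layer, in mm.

S_c ≈ 109 mm

Mid-depth of clay below the ground surface: z = 1.5 + 2.1/2 = 2.55 m.
Total vertical stress at mid-clay: σ_v = 19.3×1.5 + 18.9×1.05 = 48.795 kPa.
Pore pressure: u = 9.81×(2.55 − 0) = 25.015 kPa.
Initial effective stress: σ'_0 = σ_v − u = 48.795 − 25.015 = 23.78 kPa.
Stress increase at mid-clay by the 2:1 spreading method:
Δσ = qBL/((B+z)(L+z)) = 250×2×4.6/((2+2.55)(4.6+2.55)) = 70.699 kPa
Final effective stress: σ'_f = 23.78 + 70.699 = 94.479 kPa.
σ'_f = 94.479 > σ'_p = 55.4 kPa, so the stress path crosses the preconsolidation pressure — recompression up to σ'_p, then virgin compression beyond:
S_c = H/(1+e₀)·[C_r·log₁₀(σ'_p/σ'_0) + C_c·log₁₀(σ'_f/σ'_p)]
    = 2.1/2.27 × [0.056×log₁₀(55.4/23.78) + 0.42×log₁₀(94.479/55.4)]
    = 0.92511 × [0.020569 + 0.097367] = 0.1091 m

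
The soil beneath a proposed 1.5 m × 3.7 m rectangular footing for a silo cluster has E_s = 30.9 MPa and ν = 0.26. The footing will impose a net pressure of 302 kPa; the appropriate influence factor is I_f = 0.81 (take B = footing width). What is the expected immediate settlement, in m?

S_e ≈ 0.0111 m

Immediate (elastic) settlement: S_e = q·B·(1−ν²)/E_s · I_f.
E_s = 30.9 MPa = 30900 kPa.
S_e = 302 × 1.5 × (1 − 0.26²) / 30900 × 0.81
    = 302 × 1.5 × 0.9324 / 30900 × 0.81
    = 0.01107 m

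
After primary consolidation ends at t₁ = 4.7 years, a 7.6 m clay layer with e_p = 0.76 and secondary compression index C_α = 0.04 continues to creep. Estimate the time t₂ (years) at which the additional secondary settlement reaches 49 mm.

t₂ ≈ 9.03 years

S_s = C_α·H/(1+e_p)·log₁₀(t₂/t₁) ⇒ log₁₀(t₂/t₁) = S_s·(1+e_p)/(C_α·H).
log₁₀(t₂/t₁) = 0.049 × (1+0.76) / (0.04×7.6) = 0.2837
t₂ = t₁ × 10^0.2837 = 4.7 × 1.922 = 9.032 years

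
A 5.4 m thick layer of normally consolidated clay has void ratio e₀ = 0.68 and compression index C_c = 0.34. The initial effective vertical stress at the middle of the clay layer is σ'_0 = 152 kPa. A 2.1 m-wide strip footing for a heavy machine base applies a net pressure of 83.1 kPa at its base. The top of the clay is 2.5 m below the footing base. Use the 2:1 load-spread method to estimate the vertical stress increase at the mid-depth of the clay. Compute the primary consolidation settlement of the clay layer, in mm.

Mid-depth of clay below the footing base: z = 2.5 + 5.4/2 = 5.2 m.
Stress increase at mid-clay by the 2:1 spreading method:
Δσ = qB/(B+z) = 83.1×2.1/(2.1+5.2) = 23.905 kPa
Final effective stress: σ'_f = σ'_0 + Δσ = 152 + 23.905 = 175.91 kPa.
Normally consolidated clay, so the full stress increment lies on the virgin compression line:
S_c = C_c·H/(1+e₀)·log₁₀(σ'_f/σ'_0) = 0.34×5.4/(1+0.68)×log₁₀(175.91/152)
    = 1.0929 × 0.063447 = 0.06934 m

S_c ≈ 69.3 mm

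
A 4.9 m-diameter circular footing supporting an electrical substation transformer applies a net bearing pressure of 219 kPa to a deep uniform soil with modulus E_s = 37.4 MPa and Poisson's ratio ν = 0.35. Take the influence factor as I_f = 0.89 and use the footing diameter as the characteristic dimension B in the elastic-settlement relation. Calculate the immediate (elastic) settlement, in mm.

Immediate (elastic) settlement: S_e = q·B·(1−ν²)/E_s · I_f.
E_s = 37.4 MPa = 37400 kPa.
S_e = 219 × 4.9 × (1 − 0.35²) / 37400 × 0.89
    = 219 × 4.9 × 0.8775 / 37400 × 0.89
    = 0.02241 m = 22.41 mm

S_e ≈ 22.4 mm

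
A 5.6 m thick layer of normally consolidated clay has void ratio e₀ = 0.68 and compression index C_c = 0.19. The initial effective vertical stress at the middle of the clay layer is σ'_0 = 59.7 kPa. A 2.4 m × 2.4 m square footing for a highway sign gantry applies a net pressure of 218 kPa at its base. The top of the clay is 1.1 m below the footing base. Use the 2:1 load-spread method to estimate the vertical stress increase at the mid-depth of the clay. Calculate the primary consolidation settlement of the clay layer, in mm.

Mid-depth of clay below the footing base: z = 1.1 + 5.6/2 = 3.9 m.
Stress increase at mid-clay by the 2:1 spreading method:
Δσ = qBL/((B+z)(L+z)) = 218×2.4×2.4/((2.4+3.9)(2.4+3.9)) = 31.637 kPa
Final effective stress: σ'_f = σ'_0 + Δσ = 59.7 + 31.637 = 91.337 kPa.
Normally consolidated clay, so the full stress increment lies on the virgin compression line:
S_c = C_c·H/(1+e₀)·log₁₀(σ'_f/σ'_0) = 0.19×5.6/(1+0.68)×log₁₀(91.337/59.7)
    = 0.63333 × 0.18467 = 0.117 m

S_c ≈ 117 mm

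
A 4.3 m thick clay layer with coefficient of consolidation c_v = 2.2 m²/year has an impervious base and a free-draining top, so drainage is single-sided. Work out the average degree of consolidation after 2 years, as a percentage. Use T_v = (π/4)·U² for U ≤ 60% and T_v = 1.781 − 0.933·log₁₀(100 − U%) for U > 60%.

U ≈ 55 %

Drainage path length: H_d = H = 4.3 m (single drainage).
T_v = c_v·t/H_d² = 2.2×2/4.3² = 0.23797.
T_v = 0.23797 corresponds to the U ≤ 60% branch:
U = √(4T_v/π) = 0.5504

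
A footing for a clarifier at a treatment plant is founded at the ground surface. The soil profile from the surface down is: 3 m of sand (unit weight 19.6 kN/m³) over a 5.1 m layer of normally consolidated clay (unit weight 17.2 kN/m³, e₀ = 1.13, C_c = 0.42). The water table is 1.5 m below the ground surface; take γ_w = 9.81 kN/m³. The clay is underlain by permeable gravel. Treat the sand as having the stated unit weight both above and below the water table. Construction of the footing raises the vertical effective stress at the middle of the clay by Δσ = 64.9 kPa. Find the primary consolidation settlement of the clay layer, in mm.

S_c ≈ 310 mm

Mid-depth of clay below the ground surface: z = 3 + 5.1/2 = 5.55 m.
Total vertical stress at mid-clay: σ_v = 19.6×3 + 17.2×2.55 = 102.66 kPa.
Pore pressure: u = 9.81×(5.55 − 1.5) = 39.73 kPa.
Initial effective stress: σ'_0 = σ_v − u = 102.66 − 39.73 = 62.93 kPa.
Final effective stress: σ'_f = σ'_0 + Δσ = 62.93 + 64.9 = 127.83 kPa.
Normally consolidated clay, so the full stress increment lies on the virgin compression line:
S_c = C_c·H/(1+e₀)·log₁₀(σ'_f/σ'_0) = 0.42×5.1/(1+1.13)×log₁₀(127.83/62.93)
    = 1.0056 × 0.30778 = 0.3095 m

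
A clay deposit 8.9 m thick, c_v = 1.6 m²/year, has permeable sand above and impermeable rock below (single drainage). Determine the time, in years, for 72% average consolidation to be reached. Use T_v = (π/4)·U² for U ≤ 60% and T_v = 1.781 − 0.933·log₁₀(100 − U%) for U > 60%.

Drainage path length: H_d = H = 8.9 m (single drainage).
U > 60%: T_v = 1.781 − 0.933·log₁₀(100 − 72) = 0.4308.
t = T_v·H_d²/c_v = 0.4308×8.9²/1.6 = 21.33 years.

t ≈ 21.3 years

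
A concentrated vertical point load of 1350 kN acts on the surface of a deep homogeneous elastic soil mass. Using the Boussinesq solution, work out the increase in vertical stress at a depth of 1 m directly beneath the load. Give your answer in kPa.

Boussinesq vertical stress below a point load on an elastic half-space:
Δσ_z = 3P/(2πz²) · [1 + (r/z)²]^(−5/2)
r/z = 0/1 = 0; [1+(r/z)²]^(−5/2) = 1.
Δσ_z = 3×1350/(2π×1²) × 1 = 644.58 × 1 = 644.6 kPa

Δσ_z ≈ 645 kPa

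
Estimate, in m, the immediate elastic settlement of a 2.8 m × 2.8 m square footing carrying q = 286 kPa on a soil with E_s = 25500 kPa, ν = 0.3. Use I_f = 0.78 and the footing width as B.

Immediate (elastic) settlement: S_e = q·B·(1−ν²)/E_s · I_f.
S_e = 286 × 2.8 × (1 − 0.3²) / 25500 × 0.78
    = 286 × 2.8 × 0.91 / 25500 × 0.78
    = 0.02229 m

S_e ≈ 0.0223 m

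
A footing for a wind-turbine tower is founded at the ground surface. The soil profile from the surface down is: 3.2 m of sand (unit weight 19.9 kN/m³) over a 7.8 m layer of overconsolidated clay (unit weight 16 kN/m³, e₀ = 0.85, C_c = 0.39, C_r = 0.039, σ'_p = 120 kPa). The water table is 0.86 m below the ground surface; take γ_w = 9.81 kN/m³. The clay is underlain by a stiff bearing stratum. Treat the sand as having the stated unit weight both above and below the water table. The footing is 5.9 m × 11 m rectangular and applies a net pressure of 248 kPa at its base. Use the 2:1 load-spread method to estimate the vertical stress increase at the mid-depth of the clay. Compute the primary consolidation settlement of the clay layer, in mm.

S_c ≈ 119 mm

Mid-depth of clay below the ground surface: z = 3.2 + 7.8/2 = 7.1 m.
Total vertical stress at mid-clay: σ_v = 19.9×3.2 + 16×3.9 = 126.08 kPa.
Pore pressure: u = 9.81×(7.1 − 0.86) = 61.214 kPa.
Initial effective stress: σ'_0 = σ_v − u = 126.08 − 61.214 = 64.866 kPa.
Stress increase at mid-clay by the 2:1 spreading method:
Δσ = qBL/((B+z)(L+z)) = 248×5.9×11/((5.9+7.1)(11+7.1)) = 68.403 kPa
Final effective stress: σ'_f = 64.866 + 68.403 = 133.27 kPa.
σ'_f = 133.27 > σ'_p = 120 kPa, so the stress path crosses the preconsolidation pressure — recompression up to σ'_p, then virgin compression beyond:
S_c = H/(1+e₀)·[C_r·log₁₀(σ'_p/σ'_0) + C_c·log₁₀(σ'_f/σ'_p)]
    = 7.8/1.85 × [0.039×log₁₀(120/64.866) + 0.39×log₁₀(133.27/120)]
    = 4.2162 × [0.010419 + 0.017765] = 0.1188 m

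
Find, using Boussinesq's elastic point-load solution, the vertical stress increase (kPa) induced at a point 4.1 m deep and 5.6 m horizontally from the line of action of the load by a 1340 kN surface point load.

Boussinesq vertical stress below a point load on an elastic half-space:
Δσ_z = 3P/(2πz²) · [1 + (r/z)²]^(−5/2)
r/z = 5.6/4.1 = 1.3659; [1+(r/z)²]^(−5/2) = 0.071941.
Δσ_z = 3×1340/(2π×4.1²) × 0.071941 = 38.061 × 0.071941 = 2.738 kPa

Δσ_z ≈ 2.74 kPa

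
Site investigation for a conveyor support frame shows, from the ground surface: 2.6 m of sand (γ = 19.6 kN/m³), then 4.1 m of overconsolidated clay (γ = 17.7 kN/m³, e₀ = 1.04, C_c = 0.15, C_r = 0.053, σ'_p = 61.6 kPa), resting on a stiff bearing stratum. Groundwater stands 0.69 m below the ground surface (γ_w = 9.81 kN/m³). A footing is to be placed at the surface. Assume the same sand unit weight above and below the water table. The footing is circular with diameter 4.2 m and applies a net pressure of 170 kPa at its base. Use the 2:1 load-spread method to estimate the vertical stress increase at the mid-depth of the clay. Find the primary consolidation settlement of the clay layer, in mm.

S_c ≈ 55.9 mm

Mid-depth of clay below the ground surface: z = 2.6 + 4.1/2 = 4.65 m.
Total vertical stress at mid-clay: σ_v = 19.6×2.6 + 17.7×2.05 = 87.245 kPa.
Pore pressure: u = 9.81×(4.65 − 0.69) = 38.848 kPa.
Initial effective stress: σ'_0 = σ_v − u = 87.245 − 38.848 = 48.397 kPa.
Stress increase at mid-clay by the 2:1 spreading method:
Δσ ≈ qD²/(D+z)² = 170×4.2²/(4.2+4.65)² = 38.288 kPa
Final effective stress: σ'_f = 48.397 + 38.288 = 86.685 kPa.
σ'_f = 86.685 > σ'_p = 61.6 kPa, so the stress path crosses the preconsolidation pressure — recompression up to σ'_p, then virgin compression beyond:
S_c = H/(1+e₀)·[C_r·log₁₀(σ'_p/σ'_0) + C_c·log₁₀(σ'_f/σ'_p)]
    = 4.1/2.04 × [0.053×log₁₀(61.6/48.397) + 0.15×log₁₀(86.685/61.6)]
    = 2.0098 × [0.0055524 + 0.022254] = 0.05589 m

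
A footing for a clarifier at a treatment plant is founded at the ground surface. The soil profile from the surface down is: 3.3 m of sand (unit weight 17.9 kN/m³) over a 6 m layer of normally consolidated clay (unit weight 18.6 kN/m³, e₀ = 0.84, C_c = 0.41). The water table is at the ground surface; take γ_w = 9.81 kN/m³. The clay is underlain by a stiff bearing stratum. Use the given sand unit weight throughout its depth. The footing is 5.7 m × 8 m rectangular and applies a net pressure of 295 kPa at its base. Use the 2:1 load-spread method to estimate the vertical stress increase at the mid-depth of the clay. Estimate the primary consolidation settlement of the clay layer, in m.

S_c ≈ 0.527 m

Mid-depth of clay below the ground surface: z = 3.3 + 6/2 = 6.3 m.
Total vertical stress at mid-clay: σ_v = 17.9×3.3 + 18.6×3 = 114.87 kPa.
Pore pressure: u = 9.81×(6.3 − 0) = 61.803 kPa.
Initial effective stress: σ'_0 = σ_v − u = 114.87 − 61.803 = 53.067 kPa.
Stress increase at mid-clay by the 2:1 spreading method:
Δσ = qBL/((B+z)(L+z)) = 295×5.7×8/((5.7+6.3)(8+6.3)) = 78.392 kPa
Final effective stress: σ'_f = σ'_0 + Δσ = 53.067 + 78.392 = 131.46 kPa.
Normally consolidated clay, so the full stress increment lies on the virgin compression line:
S_c = C_c·H/(1+e₀)·log₁₀(σ'_f/σ'_0) = 0.41×6/(1+0.84)×log₁₀(131.46/53.067)
    = 1.337 × 0.39397 = 0.5267 m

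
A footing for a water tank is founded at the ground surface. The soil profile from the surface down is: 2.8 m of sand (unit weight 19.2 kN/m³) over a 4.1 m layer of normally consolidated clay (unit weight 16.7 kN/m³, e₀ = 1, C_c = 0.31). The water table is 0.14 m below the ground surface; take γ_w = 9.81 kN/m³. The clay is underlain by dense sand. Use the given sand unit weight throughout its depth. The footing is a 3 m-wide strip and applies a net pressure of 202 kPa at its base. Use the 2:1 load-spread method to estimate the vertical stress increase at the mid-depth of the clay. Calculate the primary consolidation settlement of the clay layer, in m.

Mid-depth of clay below the ground surface: z = 2.8 + 4.1/2 = 4.85 m.
Total vertical stress at mid-clay: σ_v = 19.2×2.8 + 16.7×2.05 = 87.995 kPa.
Pore pressure: u = 9.81×(4.85 − 0.14) = 46.205 kPa.
Initial effective stress: σ'_0 = σ_v − u = 87.995 − 46.205 = 41.79 kPa.
Stress increase at mid-clay by the 2:1 spreading method:
Δσ = qB/(B+z) = 202×3/(3+4.85) = 77.197 kPa
Final effective stress: σ'_f = σ'_0 + Δσ = 41.79 + 77.197 = 118.99 kPa.
Normally consolidated clay, so the full stress increment lies on the virgin compression line:
S_c = C_c·H/(1+e₀)·log₁₀(σ'_f/σ'_0) = 0.31×4.1/(1+1)×log₁₀(118.99/41.79)
    = 0.6355 × 0.45444 = 0.2888 m

S_c ≈ 0.289 m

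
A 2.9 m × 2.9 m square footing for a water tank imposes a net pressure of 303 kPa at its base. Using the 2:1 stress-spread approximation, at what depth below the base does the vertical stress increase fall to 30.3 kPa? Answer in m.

2:1 spreading — at depth z the loaded area has grown by z in each plan dimension:
qB²/(B+z)² = Δσ_z ⇒ z = B(√(q/Δσ_z) − 1) = 2.9×(√(303/30.3) − 1) = 6.271 m

z ≈ 6.27 m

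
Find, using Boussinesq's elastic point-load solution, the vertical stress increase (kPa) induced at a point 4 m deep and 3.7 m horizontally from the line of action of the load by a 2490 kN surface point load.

Δσ_z ≈ 15.8 kPa

Boussinesq vertical stress below a point load on an elastic half-space:
Δσ_z = 3P/(2πz²) · [1 + (r/z)²]^(−5/2)
r/z = 3.7/4 = 0.925; [1+(r/z)²]^(−5/2) = 0.21319.
Δσ_z = 3×2490/(2π×4²) × 0.21319 = 74.305 × 0.21319 = 15.84 kPa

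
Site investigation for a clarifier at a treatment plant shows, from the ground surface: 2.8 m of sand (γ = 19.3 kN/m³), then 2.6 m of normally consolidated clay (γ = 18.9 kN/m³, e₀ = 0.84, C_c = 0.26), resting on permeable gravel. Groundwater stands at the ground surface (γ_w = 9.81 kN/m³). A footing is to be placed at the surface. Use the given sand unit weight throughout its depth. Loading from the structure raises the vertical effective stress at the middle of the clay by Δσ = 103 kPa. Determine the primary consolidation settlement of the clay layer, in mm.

Mid-depth of clay below the ground surface: z = 2.8 + 2.6/2 = 4.1 m.
Total vertical stress at mid-clay: σ_v = 19.3×2.8 + 18.9×1.3 = 78.61 kPa.
Pore pressure: u = 9.81×(4.1 − 0) = 40.221 kPa.
Initial effective stress: σ'_0 = σ_v − u = 78.61 − 40.221 = 38.389 kPa.
Final effective stress: σ'_f = σ'_0 + Δσ = 38.389 + 103 = 141.39 kPa.
Normally consolidated clay, so the full stress increment lies on the virgin compression line:
S_c = C_c·H/(1+e₀)·log₁₀(σ'_f/σ'_0) = 0.26×2.6/(1+0.84)×log₁₀(141.39/38.389)
    = 0.36739 × 0.56621 = 0.208 m

S_c ≈ 208 mm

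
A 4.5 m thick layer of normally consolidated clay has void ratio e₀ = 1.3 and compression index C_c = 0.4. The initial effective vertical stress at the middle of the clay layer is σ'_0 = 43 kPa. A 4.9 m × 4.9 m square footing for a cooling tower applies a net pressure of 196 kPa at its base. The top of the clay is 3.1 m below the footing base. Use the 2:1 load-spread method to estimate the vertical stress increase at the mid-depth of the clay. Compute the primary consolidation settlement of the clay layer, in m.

S_c ≈ 0.243 m

Mid-depth of clay below the footing base: z = 3.1 + 4.5/2 = 5.35 m.
Stress increase at mid-clay by the 2:1 spreading method:
Δσ = qBL/((B+z)(L+z)) = 196×4.9×4.9/((4.9+5.35)(4.9+5.35)) = 44.792 kPa
Final effective stress: σ'_f = σ'_0 + Δσ = 43 + 44.792 = 87.792 kPa.
Normally consolidated clay, so the full stress increment lies on the virgin compression line:
S_c = C_c·H/(1+e₀)·log₁₀(σ'_f/σ'_0) = 0.4×4.5/(1+1.3)×log₁₀(87.792/43)
    = 0.78261 × 0.30999 = 0.2426 m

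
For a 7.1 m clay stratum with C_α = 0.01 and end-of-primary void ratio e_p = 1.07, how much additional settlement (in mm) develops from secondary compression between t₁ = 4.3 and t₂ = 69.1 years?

Secondary compression: S_s = C_α·H/(1+e_p)·log₁₀(t₂/t₁)
S_s = 0.01×7.1/(1+1.07)×log₁₀(69.1/4.3)
    = 0.0343 × 1.206 = 0.04137 m

S_s ≈ 41.4 mm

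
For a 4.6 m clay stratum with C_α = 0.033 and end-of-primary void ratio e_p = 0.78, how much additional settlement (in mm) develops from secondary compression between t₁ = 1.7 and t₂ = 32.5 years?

S_s ≈ 109 mm

Secondary compression: S_s = C_α·H/(1+e_p)·log₁₀(t₂/t₁)
S_s = 0.033×4.6/(1+0.78)×log₁₀(32.5/1.7)
    = 0.08528 × 1.281 = 0.1093 m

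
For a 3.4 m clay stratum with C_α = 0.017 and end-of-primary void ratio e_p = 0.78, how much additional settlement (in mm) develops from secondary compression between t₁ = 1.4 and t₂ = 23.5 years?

S_s ≈ 39.8 mm

Secondary compression: S_s = C_α·H/(1+e_p)·log₁₀(t₂/t₁)
S_s = 0.017×3.4/(1+0.78)×log₁₀(23.5/1.4)
    = 0.03247 × 1.225 = 0.03978 m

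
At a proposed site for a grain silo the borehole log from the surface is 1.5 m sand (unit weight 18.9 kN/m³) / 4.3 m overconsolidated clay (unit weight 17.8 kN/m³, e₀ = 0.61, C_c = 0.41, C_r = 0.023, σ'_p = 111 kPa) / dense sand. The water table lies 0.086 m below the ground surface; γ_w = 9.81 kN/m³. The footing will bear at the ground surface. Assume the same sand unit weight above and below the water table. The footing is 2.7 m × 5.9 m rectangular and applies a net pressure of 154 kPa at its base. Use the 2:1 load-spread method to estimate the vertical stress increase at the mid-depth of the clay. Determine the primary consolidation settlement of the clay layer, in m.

S_c ≈ 0.022 m

Mid-depth of clay below the ground surface: z = 1.5 + 4.3/2 = 3.65 m.
Total vertical stress at mid-clay: σ_v = 18.9×1.5 + 17.8×2.15 = 66.62 kPa.
Pore pressure: u = 9.81×(3.65 − 0.086) = 34.963 kPa.
Initial effective stress: σ'_0 = σ_v − u = 66.62 − 34.963 = 31.657 kPa.
Stress increase at mid-clay by the 2:1 spreading method:
Δσ = qBL/((B+z)(L+z)) = 154×2.7×5.9/((2.7+3.65)(5.9+3.65)) = 40.454 kPa
Final effective stress: σ'_f = 31.657 + 40.454 = 72.111 kPa.
σ'_f = 72.111 ≤ σ'_p = 111 kPa, so the clay remains overconsolidated and only the recompression index applies:
S_c = C_r·H/(1+e₀)·log₁₀(σ'_f/σ'_0) = 0.023×4.3/1.61×log₁₀(72.111/31.657)
    = 0.061428 × 0.35753 = 0.02196 m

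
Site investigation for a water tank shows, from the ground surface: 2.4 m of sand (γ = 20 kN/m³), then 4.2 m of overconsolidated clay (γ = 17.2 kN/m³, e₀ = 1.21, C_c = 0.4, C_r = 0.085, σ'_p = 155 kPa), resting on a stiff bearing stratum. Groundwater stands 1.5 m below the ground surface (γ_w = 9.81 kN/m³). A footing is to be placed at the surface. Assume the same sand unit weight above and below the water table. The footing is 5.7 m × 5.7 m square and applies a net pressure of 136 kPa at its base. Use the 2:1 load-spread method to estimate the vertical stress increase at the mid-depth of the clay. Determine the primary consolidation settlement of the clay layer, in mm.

S_c ≈ 40.3 mm

Mid-depth of clay below the ground surface: z = 2.4 + 4.2/2 = 4.5 m.
Total vertical stress at mid-clay: σ_v = 20×2.4 + 17.2×2.1 = 84.12 kPa.
Pore pressure: u = 9.81×(4.5 − 1.5) = 29.43 kPa.
Initial effective stress: σ'_0 = σ_v − u = 84.12 − 29.43 = 54.69 kPa.
Stress increase at mid-clay by the 2:1 spreading method:
Δσ = qBL/((B+z)(L+z)) = 136×5.7×5.7/((5.7+4.5)(5.7+4.5)) = 42.471 kPa
Final effective stress: σ'_f = 54.69 + 42.471 = 97.161 kPa.
σ'_f = 97.161 ≤ σ'_p = 155 kPa, so the clay remains overconsolidated and only the recompression index applies:
S_c = C_r·H/(1+e₀)·log₁₀(σ'_f/σ'_0) = 0.085×4.2/2.21×log₁₀(97.161/54.69)
    = 0.16154 × 0.24958 = 0.04032 m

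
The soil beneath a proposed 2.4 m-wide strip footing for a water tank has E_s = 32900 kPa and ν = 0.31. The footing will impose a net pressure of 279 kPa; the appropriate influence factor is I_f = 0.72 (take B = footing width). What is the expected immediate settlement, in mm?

Immediate (elastic) settlement: S_e = q·B·(1−ν²)/E_s · I_f.
S_e = 279 × 2.4 × (1 − 0.31²) / 32900 × 0.72
    = 279 × 2.4 × 0.9039 / 32900 × 0.72
    = 0.01325 m = 13.25 mm

S_e ≈ 13.2 mm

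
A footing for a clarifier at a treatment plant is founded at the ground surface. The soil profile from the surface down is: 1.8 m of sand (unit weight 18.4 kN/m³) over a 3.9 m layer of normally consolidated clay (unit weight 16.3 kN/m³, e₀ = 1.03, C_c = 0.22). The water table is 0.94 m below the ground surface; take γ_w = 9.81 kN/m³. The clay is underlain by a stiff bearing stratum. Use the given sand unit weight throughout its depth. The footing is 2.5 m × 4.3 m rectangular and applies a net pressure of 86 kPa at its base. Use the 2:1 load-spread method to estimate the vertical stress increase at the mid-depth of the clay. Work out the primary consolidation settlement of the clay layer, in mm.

Mid-depth of clay below the ground surface: z = 1.8 + 3.9/2 = 3.75 m.
Total vertical stress at mid-clay: σ_v = 18.4×1.8 + 16.3×1.95 = 64.905 kPa.
Pore pressure: u = 9.81×(3.75 − 0.94) = 27.566 kPa.
Initial effective stress: σ'_0 = σ_v − u = 64.905 − 27.566 = 37.339 kPa.
Stress increase at mid-clay by the 2:1 spreading method:
Δσ = qBL/((B+z)(L+z)) = 86×2.5×4.3/((2.5+3.75)(4.3+3.75)) = 18.375 kPa
Final effective stress: σ'_f = σ'_0 + Δσ = 37.339 + 18.375 = 55.714 kPa.
Normally consolidated clay, so the full stress increment lies on the virgin compression line:
S_c = C_c·H/(1+e₀)·log₁₀(σ'_f/σ'_0) = 0.22×3.9/(1+1.03)×log₁₀(55.714/37.339)
    = 0.42266 × 0.1738 = 0.07346 m

S_c ≈ 73.5 mm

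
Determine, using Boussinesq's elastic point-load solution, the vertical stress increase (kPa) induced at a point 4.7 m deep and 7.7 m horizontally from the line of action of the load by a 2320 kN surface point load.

Boussinesq vertical stress below a point load on an elastic half-space:
Δσ_z = 3P/(2πz²) · [1 + (r/z)²]^(−5/2)
r/z = 7.7/4.7 = 1.6383; [1+(r/z)²]^(−5/2) = 0.038388.
Δσ_z = 3×2320/(2π×4.7²) × 0.038388 = 50.146 × 0.038388 = 1.925 kPa

Δσ_z ≈ 1.93 kPa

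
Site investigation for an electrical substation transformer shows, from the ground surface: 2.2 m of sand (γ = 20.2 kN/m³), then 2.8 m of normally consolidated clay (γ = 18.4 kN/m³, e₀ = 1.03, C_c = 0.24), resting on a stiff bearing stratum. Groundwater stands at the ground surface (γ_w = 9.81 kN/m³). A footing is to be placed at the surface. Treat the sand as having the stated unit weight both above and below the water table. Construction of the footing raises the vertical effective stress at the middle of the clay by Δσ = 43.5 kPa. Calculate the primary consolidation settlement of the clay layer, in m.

S_c ≈ 0.116 m

Mid-depth of clay below the ground surface: z = 2.2 + 2.8/2 = 3.6 m.
Total vertical stress at mid-clay: σ_v = 20.2×2.2 + 18.4×1.4 = 70.2 kPa.
Pore pressure: u = 9.81×(3.6 − 0) = 35.316 kPa.
Initial effective stress: σ'_0 = σ_v − u = 70.2 − 35.316 = 34.884 kPa.
Final effective stress: σ'_f = σ'_0 + Δσ = 34.884 + 43.5 = 78.384 kPa.
Normally consolidated clay, so the full stress increment lies on the virgin compression line:
S_c = C_c·H/(1+e₀)·log₁₀(σ'_f/σ'_0) = 0.24×2.8/(1+1.03)×log₁₀(78.384/34.884)
    = 0.33103 × 0.3516 = 0.1164 m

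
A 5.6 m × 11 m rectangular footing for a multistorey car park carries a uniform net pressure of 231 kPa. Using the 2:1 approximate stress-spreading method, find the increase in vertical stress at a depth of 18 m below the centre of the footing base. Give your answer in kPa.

Δσ_z ≈ 20.8 kPa

By the 2:1 method the load spreads at 1 horizontal : 2 vertical, so at depth z the loaded area has grown by z in each plan dimension:
Δσ = qBL/((B+z)(L+z)) = 231×5.6×11/((5.6+18)(11+18)) = 20.791 kPa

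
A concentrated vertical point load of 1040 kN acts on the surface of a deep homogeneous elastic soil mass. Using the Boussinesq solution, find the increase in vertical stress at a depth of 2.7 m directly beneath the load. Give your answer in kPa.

Δσ_z ≈ 68.1 kPa

Boussinesq vertical stress below a point load on an elastic half-space:
Δσ_z = 3P/(2πz²) · [1 + (r/z)²]^(−5/2)
r/z = 0/2.7 = 0; [1+(r/z)²]^(−5/2) = 1.
Δσ_z = 3×1040/(2π×2.7²) × 1 = 68.116 × 1 = 68.12 kPa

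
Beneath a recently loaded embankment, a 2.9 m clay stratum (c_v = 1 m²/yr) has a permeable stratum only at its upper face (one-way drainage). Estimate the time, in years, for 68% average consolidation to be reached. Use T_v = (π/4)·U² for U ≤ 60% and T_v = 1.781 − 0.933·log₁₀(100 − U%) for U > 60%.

t ≈ 3.17 years

Drainage path length: H_d = H = 2.9 m (single drainage).
U > 60%: T_v = 1.781 − 0.933·log₁₀(100 − 68) = 0.3767.
t = T_v·H_d²/c_v = 0.3767×2.9²/1 = 3.168 years.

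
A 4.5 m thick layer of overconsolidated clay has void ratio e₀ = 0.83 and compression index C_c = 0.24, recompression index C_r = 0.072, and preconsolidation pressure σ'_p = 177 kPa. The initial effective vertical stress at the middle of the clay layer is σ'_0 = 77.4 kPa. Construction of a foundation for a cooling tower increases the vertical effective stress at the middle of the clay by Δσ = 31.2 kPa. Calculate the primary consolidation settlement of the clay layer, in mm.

Final effective stress: σ'_f = 77.4 + 31.2 = 108.6 kPa.
σ'_f = 108.6 ≤ σ'_p = 177 kPa, so the clay remains overconsolidated and only the recompression index applies:
S_c = C_r·H/(1+e₀)·log₁₀(σ'_f/σ'_0) = 0.072×4.5/1.83×log₁₀(108.6/77.4)
    = 0.17705 × 0.14709 = 0.02604 m

S_c ≈ 26 mm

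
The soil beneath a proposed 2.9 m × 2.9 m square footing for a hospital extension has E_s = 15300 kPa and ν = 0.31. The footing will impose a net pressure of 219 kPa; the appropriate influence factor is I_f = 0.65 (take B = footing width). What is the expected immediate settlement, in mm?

S_e ≈ 24.4 mm

Immediate (elastic) settlement: S_e = q·B·(1−ν²)/E_s · I_f.
S_e = 219 × 2.9 × (1 − 0.31²) / 15300 × 0.65
    = 219 × 2.9 × 0.9039 / 15300 × 0.65
    = 0.02439 m = 24.39 mm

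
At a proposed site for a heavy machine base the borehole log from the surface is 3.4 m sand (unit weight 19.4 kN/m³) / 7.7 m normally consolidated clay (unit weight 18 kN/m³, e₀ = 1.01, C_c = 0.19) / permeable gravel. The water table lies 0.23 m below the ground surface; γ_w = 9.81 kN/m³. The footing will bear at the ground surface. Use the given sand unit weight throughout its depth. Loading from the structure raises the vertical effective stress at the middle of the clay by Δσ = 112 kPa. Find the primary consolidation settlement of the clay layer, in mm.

Mid-depth of clay below the ground surface: z = 3.4 + 7.7/2 = 7.25 m.
Total vertical stress at mid-clay: σ_v = 19.4×3.4 + 18×3.85 = 135.26 kPa.
Pore pressure: u = 9.81×(7.25 − 0.23) = 68.866 kPa.
Initial effective stress: σ'_0 = σ_v − u = 135.26 − 68.866 = 66.394 kPa.
Final effective stress: σ'_f = σ'_0 + Δσ = 66.394 + 112 = 178.39 kPa.
Normally consolidated clay, so the full stress increment lies on the virgin compression line:
S_c = C_c·H/(1+e₀)·log₁₀(σ'_f/σ'_0) = 0.19×7.7/(1+1.01)×log₁₀(178.39/66.394)
    = 0.72786 × 0.42924 = 0.3124 m

S_c ≈ 312 mm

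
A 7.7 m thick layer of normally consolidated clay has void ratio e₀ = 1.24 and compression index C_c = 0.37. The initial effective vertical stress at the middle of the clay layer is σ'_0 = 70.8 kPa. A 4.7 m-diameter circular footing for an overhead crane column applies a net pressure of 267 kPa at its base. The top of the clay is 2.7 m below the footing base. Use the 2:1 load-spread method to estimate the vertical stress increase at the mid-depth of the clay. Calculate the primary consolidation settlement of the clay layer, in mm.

S_c ≈ 279 mm

Mid-depth of clay below the footing base: z = 2.7 + 7.7/2 = 6.55 m.
Stress increase at mid-clay by the 2:1 spreading method:
Δσ ≈ qD²/(D+z)² = 267×4.7²/(4.7+6.55)² = 46.602 kPa
Final effective stress: σ'_f = σ'_0 + Δσ = 70.8 + 46.602 = 117.4 kPa.
Normally consolidated clay, so the full stress increment lies on the virgin compression line:
S_c = C_c·H/(1+e₀)·log₁₀(σ'_f/σ'_0) = 0.37×7.7/(1+1.24)×log₁₀(117.4/70.8)
    = 1.2719 × 0.21963 = 0.2793 m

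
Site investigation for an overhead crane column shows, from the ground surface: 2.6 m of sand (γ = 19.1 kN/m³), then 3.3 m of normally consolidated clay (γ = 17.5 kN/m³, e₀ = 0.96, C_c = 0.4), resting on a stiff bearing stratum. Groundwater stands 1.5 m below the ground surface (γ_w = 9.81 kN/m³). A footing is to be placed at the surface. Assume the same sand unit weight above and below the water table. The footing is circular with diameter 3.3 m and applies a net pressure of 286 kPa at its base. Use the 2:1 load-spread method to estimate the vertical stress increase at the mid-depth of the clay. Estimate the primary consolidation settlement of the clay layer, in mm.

S_c ≈ 211 mm

Mid-depth of clay below the ground surface: z = 2.6 + 3.3/2 = 4.25 m.
Total vertical stress at mid-clay: σ_v = 19.1×2.6 + 17.5×1.65 = 78.535 kPa.
Pore pressure: u = 9.81×(4.25 − 1.5) = 26.978 kPa.
Initial effective stress: σ'_0 = σ_v − u = 78.535 − 26.978 = 51.557 kPa.
Stress increase at mid-clay by the 2:1 spreading method:
Δσ ≈ qD²/(D+z)² = 286×3.3²/(3.3+4.25)² = 54.639 kPa
Final effective stress: σ'_f = σ'_0 + Δσ = 51.557 + 54.639 = 106.2 kPa.
Normally consolidated clay, so the full stress increment lies on the virgin compression line:
S_c = C_c·H/(1+e₀)·log₁₀(σ'_f/σ'_0) = 0.4×3.3/(1+0.96)×log₁₀(106.2/51.557)
    = 0.67347 × 0.31384 = 0.2114 m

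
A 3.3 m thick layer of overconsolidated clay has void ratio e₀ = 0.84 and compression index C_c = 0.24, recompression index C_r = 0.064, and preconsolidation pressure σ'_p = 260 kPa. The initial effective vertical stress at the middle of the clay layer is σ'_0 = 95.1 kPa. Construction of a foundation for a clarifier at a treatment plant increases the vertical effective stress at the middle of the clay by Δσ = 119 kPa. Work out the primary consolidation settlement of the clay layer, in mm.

S_c ≈ 40.5 mm

Final effective stress: σ'_f = 95.1 + 119 = 214.1 kPa.
σ'_f = 214.1 ≤ σ'_p = 260 kPa, so the clay remains overconsolidated and only the recompression index applies:
S_c = C_r·H/(1+e₀)·log₁₀(σ'_f/σ'_0) = 0.064×3.3/1.84×log₁₀(214.1/95.1)
    = 0.11478 × 0.35244 = 0.04045 m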